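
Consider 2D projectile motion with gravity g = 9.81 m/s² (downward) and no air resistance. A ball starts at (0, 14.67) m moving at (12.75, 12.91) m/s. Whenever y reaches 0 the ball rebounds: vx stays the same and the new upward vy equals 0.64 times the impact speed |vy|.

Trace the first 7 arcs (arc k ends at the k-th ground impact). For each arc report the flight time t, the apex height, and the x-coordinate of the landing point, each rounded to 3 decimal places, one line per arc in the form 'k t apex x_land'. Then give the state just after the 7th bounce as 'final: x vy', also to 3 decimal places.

Arc 1: start y=14.670, vy=12.910 → t=3.489, apex=23.165, x_land=44.487, impact vy=-21.319
  bounce: vy ← 0.64·21.319 = 13.644
Arc 2: start y=0.000, vy=13.644 → t=2.782, apex=9.488, x_land=79.953, impact vy=-13.644
  bounce: vy ← 0.64·13.644 = 8.732
Arc 3: start y=0.000, vy=8.732 → t=1.780, apex=3.886, x_land=102.652, impact vy=-8.732
  bounce: vy ← 0.64·8.732 = 5.589
Arc 4: start y=0.000, vy=5.589 → t=1.139, apex=1.592, x_land=117.179, impact vy=-5.589
  bounce: vy ← 0.64·5.589 = 3.577
Arc 5: start y=0.000, vy=3.577 → t=0.729, apex=0.652, x_land=126.476, impact vy=-3.577
  bounce: vy ← 0.64·3.577 = 2.289
Arc 6: start y=0.000, vy=2.289 → t=0.467, apex=0.267, x_land=132.426, impact vy=-2.289
  bounce: vy ← 0.64·2.289 = 1.465
Arc 7: start y=0.000, vy=1.465 → t=0.299, apex=0.109, x_land=136.234, impact vy=-1.465
  bounce: vy ← 0.64·1.465 = 0.938

1 3.489 23.165 44.487
2 2.782 9.488 79.953
3 1.780 3.886 102.652
4 1.139 1.592 117.179
5 0.729 0.652 126.476
6 0.467 0.267 132.426
7 0.299 0.109 136.234
final: 136.234 0.938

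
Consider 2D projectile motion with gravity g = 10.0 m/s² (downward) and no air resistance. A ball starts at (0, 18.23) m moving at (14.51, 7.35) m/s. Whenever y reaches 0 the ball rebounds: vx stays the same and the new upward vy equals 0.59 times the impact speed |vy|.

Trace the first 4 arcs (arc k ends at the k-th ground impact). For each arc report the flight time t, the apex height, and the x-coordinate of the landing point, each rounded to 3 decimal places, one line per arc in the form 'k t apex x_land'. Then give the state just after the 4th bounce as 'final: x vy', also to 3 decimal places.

Arc 1: start y=18.230, vy=7.350 → t=2.781, apex=20.931, x_land=40.353, impact vy=-20.460
  bounce: vy ← 0.59·20.460 = 12.072
Arc 2: start y=0.000, vy=12.072 → t=2.414, apex=7.286, x_land=75.384, impact vy=-12.072
  bounce: vy ← 0.59·12.072 = 7.122
Arc 3: start y=0.000, vy=7.122 → t=1.424, apex=2.536, x_land=96.053, impact vy=-7.122
  bounce: vy ← 0.59·7.122 = 4.202
Arc 4: start y=0.000, vy=4.202 → t=0.840, apex=0.883, x_land=108.248, impact vy=-4.202
  bounce: vy ← 0.59·4.202 = 2.479

1 2.781 20.931 40.353
2 2.414 7.286 75.384
3 1.424 2.536 96.053
4 0.840 0.883 108.248
final: 108.248 2.479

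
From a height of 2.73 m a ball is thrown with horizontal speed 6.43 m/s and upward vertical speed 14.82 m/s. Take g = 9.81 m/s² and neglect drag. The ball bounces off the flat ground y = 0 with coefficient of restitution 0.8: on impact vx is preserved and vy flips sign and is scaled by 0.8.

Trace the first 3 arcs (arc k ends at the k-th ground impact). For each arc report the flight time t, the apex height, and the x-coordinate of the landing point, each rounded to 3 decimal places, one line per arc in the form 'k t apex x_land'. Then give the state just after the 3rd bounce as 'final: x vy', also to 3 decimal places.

Arc 1: start y=2.730, vy=14.820 → t=3.196, apex=13.924, x_land=20.548, impact vy=-16.529
  bounce: vy ← 0.8·16.529 = 13.223
Arc 2: start y=0.000, vy=13.223 → t=2.696, apex=8.912, x_land=37.882, impact vy=-13.223
  bounce: vy ← 0.8·13.223 = 10.578
Arc 3: start y=0.000, vy=10.578 → t=2.157, apex=5.703, x_land=51.749, impact vy=-10.578
  bounce: vy ← 0.8·10.578 = 8.463

1 3.196 13.924 20.548
2 2.696 8.912 37.882
3 2.157 5.703 51.749
final: 51.749 8.463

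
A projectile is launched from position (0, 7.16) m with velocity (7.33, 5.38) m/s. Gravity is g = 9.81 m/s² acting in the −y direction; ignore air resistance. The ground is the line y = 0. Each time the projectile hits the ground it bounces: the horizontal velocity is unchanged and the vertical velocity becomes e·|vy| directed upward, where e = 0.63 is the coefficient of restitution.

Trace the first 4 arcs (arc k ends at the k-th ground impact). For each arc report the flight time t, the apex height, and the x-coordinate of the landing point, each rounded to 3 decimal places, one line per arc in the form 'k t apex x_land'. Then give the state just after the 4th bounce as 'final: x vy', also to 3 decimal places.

1 1.875 8.635 13.746
2 1.672 3.427 26.000
3 1.053 1.360 33.720
4 0.664 0.540 38.584
final: 38.584 2.050

Arc 1: start y=7.160, vy=5.380 → t=1.875, apex=8.635, x_land=13.746, impact vy=-13.016
  bounce: vy ← 0.63·13.016 = 8.200
Arc 2: start y=0.000, vy=8.200 → t=1.672, apex=3.427, x_land=26.000, impact vy=-8.200
  bounce: vy ← 0.63·8.200 = 5.166
Arc 3: start y=0.000, vy=5.166 → t=1.053, apex=1.360, x_land=33.720, impact vy=-5.166
  bounce: vy ← 0.63·5.166 = 3.255
Arc 4: start y=0.000, vy=3.255 → t=0.664, apex=0.540, x_land=38.584, impact vy=-3.255
  bounce: vy ← 0.63·3.255 = 2.050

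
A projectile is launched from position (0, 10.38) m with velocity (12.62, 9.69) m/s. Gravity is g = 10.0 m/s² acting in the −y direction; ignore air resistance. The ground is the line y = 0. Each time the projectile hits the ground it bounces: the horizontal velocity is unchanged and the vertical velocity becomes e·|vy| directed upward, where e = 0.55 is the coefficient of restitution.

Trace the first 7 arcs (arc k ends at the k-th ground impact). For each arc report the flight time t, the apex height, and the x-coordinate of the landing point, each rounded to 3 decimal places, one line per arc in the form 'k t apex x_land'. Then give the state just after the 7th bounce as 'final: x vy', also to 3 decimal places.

1 2.705 15.075 34.142
2 1.910 4.560 58.246
3 1.051 1.379 71.503
4 0.578 0.417 78.795
5 0.318 0.126 82.805
6 0.175 0.038 85.011
7 0.096 0.012 86.224
final: 86.224 0.264

Arc 1: start y=10.380, vy=9.690 → t=2.705, apex=15.075, x_land=34.142, impact vy=-17.364
  bounce: vy ← 0.55·17.364 = 9.550
Arc 2: start y=0.000, vy=9.550 → t=1.910, apex=4.560, x_land=58.246, impact vy=-9.550
  bounce: vy ← 0.55·9.550 = 5.253
Arc 3: start y=0.000, vy=5.253 → t=1.051, apex=1.379, x_land=71.503, impact vy=-5.253
  bounce: vy ← 0.55·5.253 = 2.889
Arc 4: start y=0.000, vy=2.889 → t=0.578, apex=0.417, x_land=78.795, impact vy=-2.889
  bounce: vy ← 0.55·2.889 = 1.589
Arc 5: start y=0.000, vy=1.589 → t=0.318, apex=0.126, x_land=82.805, impact vy=-1.589
  bounce: vy ← 0.55·1.589 = 0.874
Arc 6: start y=0.000, vy=0.874 → t=0.175, apex=0.038, x_land=85.011, impact vy=-0.874
  bounce: vy ← 0.55·0.874 = 0.481
Arc 7: start y=0.000, vy=0.481 → t=0.096, apex=0.012, x_land=86.224, impact vy=-0.481
  bounce: vy ← 0.55·0.481 = 0.264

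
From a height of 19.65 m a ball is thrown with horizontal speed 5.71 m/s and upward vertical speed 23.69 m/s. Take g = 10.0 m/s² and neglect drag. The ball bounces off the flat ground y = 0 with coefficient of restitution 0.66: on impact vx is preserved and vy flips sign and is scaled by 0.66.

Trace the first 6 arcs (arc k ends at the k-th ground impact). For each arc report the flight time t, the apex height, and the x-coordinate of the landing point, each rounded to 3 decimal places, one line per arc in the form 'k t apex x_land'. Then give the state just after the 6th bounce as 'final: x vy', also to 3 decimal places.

1 5.458 47.711 31.165
2 4.078 20.783 54.448
3 2.691 9.053 69.815
4 1.776 3.943 79.957
5 1.172 1.718 86.650
6 0.774 0.748 91.068
final: 91.068 2.553

Arc 1: start y=19.650, vy=23.690 → t=5.458, apex=47.711, x_land=31.165, impact vy=-30.890
  bounce: vy ← 0.66·30.890 = 20.388
Arc 2: start y=0.000, vy=20.388 → t=4.078, apex=20.783, x_land=54.448, impact vy=-20.388
  bounce: vy ← 0.66·20.388 = 13.456
Arc 3: start y=0.000, vy=13.456 → t=2.691, apex=9.053, x_land=69.815, impact vy=-13.456
  bounce: vy ← 0.66·13.456 = 8.881
Arc 4: start y=0.000, vy=8.881 → t=1.776, apex=3.943, x_land=79.957, impact vy=-8.881
  bounce: vy ← 0.66·8.881 = 5.861
Arc 5: start y=0.000, vy=5.861 → t=1.172, apex=1.718, x_land=86.650, impact vy=-5.861
  bounce: vy ← 0.66·5.861 = 3.869
Arc 6: start y=0.000, vy=3.869 → t=0.774, apex=0.748, x_land=91.068, impact vy=-3.869
  bounce: vy ← 0.66·3.869 = 2.553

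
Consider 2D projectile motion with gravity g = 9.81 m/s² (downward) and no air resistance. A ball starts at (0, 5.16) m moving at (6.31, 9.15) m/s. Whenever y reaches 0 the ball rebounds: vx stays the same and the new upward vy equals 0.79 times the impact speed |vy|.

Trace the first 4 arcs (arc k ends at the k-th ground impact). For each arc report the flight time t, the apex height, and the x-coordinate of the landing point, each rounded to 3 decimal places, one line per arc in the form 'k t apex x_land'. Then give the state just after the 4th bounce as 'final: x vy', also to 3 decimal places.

Arc 1: start y=5.160, vy=9.150 → t=2.319, apex=9.427, x_land=14.633, impact vy=-13.600
  bounce: vy ← 0.79·13.600 = 10.744
Arc 2: start y=0.000, vy=10.744 → t=2.190, apex=5.884, x_land=28.455, impact vy=-10.744
  bounce: vy ← 0.79·10.744 = 8.488
Arc 3: start y=0.000, vy=8.488 → t=1.730, apex=3.672, x_land=39.374, impact vy=-8.488
  bounce: vy ← 0.79·8.488 = 6.705
Arc 4: start y=0.000, vy=6.705 → t=1.367, apex=2.292, x_land=48.000, impact vy=-6.705
  bounce: vy ← 0.79·6.705 = 5.297

1 2.319 9.427 14.633
2 2.190 5.884 28.455
3 1.730 3.672 39.374
4 1.367 2.292 48.000
final: 48.000 5.297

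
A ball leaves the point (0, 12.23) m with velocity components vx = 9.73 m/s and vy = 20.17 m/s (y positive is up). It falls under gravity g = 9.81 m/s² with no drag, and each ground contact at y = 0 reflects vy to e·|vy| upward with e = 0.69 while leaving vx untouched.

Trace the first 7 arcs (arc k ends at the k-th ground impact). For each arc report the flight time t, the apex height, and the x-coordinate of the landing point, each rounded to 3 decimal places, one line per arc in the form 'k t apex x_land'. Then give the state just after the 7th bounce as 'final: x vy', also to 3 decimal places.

Arc 1: start y=12.230, vy=20.170 → t=4.649, apex=32.965, x_land=45.230, impact vy=-25.432
  bounce: vy ← 0.69·25.432 = 17.548
Arc 2: start y=0.000, vy=17.548 → t=3.578, apex=15.695, x_land=80.040, impact vy=-17.548
  bounce: vy ← 0.69·17.548 = 12.108
Arc 3: start y=0.000, vy=12.108 → t=2.469, apex=7.472, x_land=104.059, impact vy=-12.108
  bounce: vy ← 0.69·12.108 = 8.355
Arc 4: start y=0.000, vy=8.355 → t=1.703, apex=3.558, x_land=120.632, impact vy=-8.355
  bounce: vy ← 0.69·8.355 = 5.765
Arc 5: start y=0.000, vy=5.765 → t=1.175, apex=1.694, x_land=132.067, impact vy=-5.765
  bounce: vy ← 0.69·5.765 = 3.978
Arc 6: start y=0.000, vy=3.978 → t=0.811, apex=0.806, x_land=139.957, impact vy=-3.978
  bounce: vy ← 0.69·3.978 = 2.745
Arc 7: start y=0.000, vy=2.745 → t=0.560, apex=0.384, x_land=145.402, impact vy=-2.745
  bounce: vy ← 0.69·2.745 = 1.894

1 4.649 32.965 45.230
2 3.578 15.695 80.040
3 2.469 7.472 104.059
4 1.703 3.558 120.632
5 1.175 1.694 132.067
6 0.811 0.806 139.957
7 0.560 0.384 145.402
final: 145.402 1.894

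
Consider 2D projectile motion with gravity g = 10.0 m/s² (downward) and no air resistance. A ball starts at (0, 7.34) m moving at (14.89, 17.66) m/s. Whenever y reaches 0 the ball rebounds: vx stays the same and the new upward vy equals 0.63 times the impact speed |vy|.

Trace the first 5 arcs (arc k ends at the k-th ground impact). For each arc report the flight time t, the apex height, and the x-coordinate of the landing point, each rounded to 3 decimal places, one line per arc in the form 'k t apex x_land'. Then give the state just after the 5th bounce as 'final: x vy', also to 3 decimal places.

Arc 1: start y=7.340, vy=17.660 → t=3.908, apex=22.934, x_land=58.185, impact vy=-21.417
  bounce: vy ← 0.63·21.417 = 13.493
Arc 2: start y=0.000, vy=13.493 → t=2.699, apex=9.102, x_land=98.366, impact vy=-13.493
  bounce: vy ← 0.63·13.493 = 8.500
Arc 3: start y=0.000, vy=8.500 → t=1.700, apex=3.613, x_land=123.680, impact vy=-8.500
  bounce: vy ← 0.63·8.500 = 5.355
Arc 4: start y=0.000, vy=5.355 → t=1.071, apex=1.434, x_land=139.628, impact vy=-5.355
  bounce: vy ← 0.63·5.355 = 3.374
Arc 5: start y=0.000, vy=3.374 → t=0.675, apex=0.569, x_land=149.675, impact vy=-3.374
  bounce: vy ← 0.63·3.374 = 2.125

1 3.908 22.934 58.185
2 2.699 9.102 98.366
3 1.700 3.613 123.680
4 1.071 1.434 139.628
5 0.675 0.569 149.675
final: 149.675 2.125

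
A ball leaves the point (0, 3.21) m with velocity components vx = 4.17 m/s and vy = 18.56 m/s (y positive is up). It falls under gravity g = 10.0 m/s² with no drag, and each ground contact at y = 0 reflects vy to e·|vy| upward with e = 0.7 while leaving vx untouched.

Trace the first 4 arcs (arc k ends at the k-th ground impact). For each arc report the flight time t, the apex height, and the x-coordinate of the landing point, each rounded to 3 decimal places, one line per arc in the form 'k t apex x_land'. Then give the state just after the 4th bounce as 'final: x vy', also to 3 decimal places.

Arc 1: start y=3.210, vy=18.560 → t=3.878, apex=20.434, x_land=16.169, impact vy=-20.216
  bounce: vy ← 0.7·20.216 = 14.151
Arc 2: start y=0.000, vy=14.151 → t=2.830, apex=10.013, x_land=27.971, impact vy=-14.151
  bounce: vy ← 0.7·14.151 = 9.906
Arc 3: start y=0.000, vy=9.906 → t=1.981, apex=4.906, x_land=36.233, impact vy=-9.906
  bounce: vy ← 0.7·9.906 = 6.934
Arc 4: start y=0.000, vy=6.934 → t=1.387, apex=2.404, x_land=42.016, impact vy=-6.934
  bounce: vy ← 0.7·6.934 = 4.854

1 3.878 20.434 16.169
2 2.830 10.013 27.971
3 1.981 4.906 36.233
4 1.387 2.404 42.016
final: 42.016 4.854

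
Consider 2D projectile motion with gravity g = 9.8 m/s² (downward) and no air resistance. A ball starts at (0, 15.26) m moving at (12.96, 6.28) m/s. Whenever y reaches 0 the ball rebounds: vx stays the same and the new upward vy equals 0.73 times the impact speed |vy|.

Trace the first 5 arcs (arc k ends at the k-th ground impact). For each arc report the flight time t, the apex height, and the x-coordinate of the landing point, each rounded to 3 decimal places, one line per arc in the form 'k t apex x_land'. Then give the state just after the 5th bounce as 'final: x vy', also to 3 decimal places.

1 2.518 17.272 32.637
2 2.741 9.204 68.162
3 2.001 4.905 94.095
4 1.461 2.614 113.026
5 1.066 1.393 126.846
final: 126.846 3.814

Arc 1: start y=15.260, vy=6.280 → t=2.518, apex=17.272, x_land=32.637, impact vy=-18.399
  bounce: vy ← 0.73·18.399 = 13.431
Arc 2: start y=0.000, vy=13.431 → t=2.741, apex=9.204, x_land=68.162, impact vy=-13.431
  bounce: vy ← 0.73·13.431 = 9.805
Arc 3: start y=0.000, vy=9.805 → t=2.001, apex=4.905, x_land=94.095, impact vy=-9.805
  bounce: vy ← 0.73·9.805 = 7.158
Arc 4: start y=0.000, vy=7.158 → t=1.461, apex=2.614, x_land=113.026, impact vy=-7.158
  bounce: vy ← 0.73·7.158 = 5.225
Arc 5: start y=0.000, vy=5.225 → t=1.066, apex=1.393, x_land=126.846, impact vy=-5.225
  bounce: vy ← 0.73·5.225 = 3.814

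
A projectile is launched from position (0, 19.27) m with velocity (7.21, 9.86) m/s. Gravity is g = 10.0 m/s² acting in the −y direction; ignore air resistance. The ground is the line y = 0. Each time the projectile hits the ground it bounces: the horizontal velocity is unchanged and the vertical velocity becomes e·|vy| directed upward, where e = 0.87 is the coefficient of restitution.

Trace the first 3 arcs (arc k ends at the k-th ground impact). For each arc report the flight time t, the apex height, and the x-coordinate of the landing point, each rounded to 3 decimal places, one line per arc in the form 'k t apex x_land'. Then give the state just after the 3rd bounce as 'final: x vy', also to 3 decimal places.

1 3.183 24.131 22.948
2 3.823 18.265 50.509
3 3.326 13.825 74.487
final: 74.487 14.466

Arc 1: start y=19.270, vy=9.860 → t=3.183, apex=24.131, x_land=22.948, impact vy=-21.969
  bounce: vy ← 0.87·21.969 = 19.113
Arc 2: start y=0.000, vy=19.113 → t=3.823, apex=18.265, x_land=50.509, impact vy=-19.113
  bounce: vy ← 0.87·19.113 = 16.628
Arc 3: start y=0.000, vy=16.628 → t=3.326, apex=13.825, x_land=74.487, impact vy=-16.628
  bounce: vy ← 0.87·16.628 = 14.466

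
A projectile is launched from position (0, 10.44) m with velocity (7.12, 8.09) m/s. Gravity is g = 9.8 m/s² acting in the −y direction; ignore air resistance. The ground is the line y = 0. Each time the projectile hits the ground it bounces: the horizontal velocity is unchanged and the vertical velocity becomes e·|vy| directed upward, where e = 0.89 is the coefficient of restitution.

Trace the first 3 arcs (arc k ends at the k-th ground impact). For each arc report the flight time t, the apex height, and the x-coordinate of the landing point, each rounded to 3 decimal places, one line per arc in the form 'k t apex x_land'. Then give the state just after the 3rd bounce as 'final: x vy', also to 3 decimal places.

1 2.502 13.779 17.817
2 2.985 10.914 39.070
3 2.657 8.645 57.985
final: 57.985 11.585

Arc 1: start y=10.440, vy=8.090 → t=2.502, apex=13.779, x_land=17.817, impact vy=-16.434
  bounce: vy ← 0.89·16.434 = 14.626
Arc 2: start y=0.000, vy=14.626 → t=2.985, apex=10.914, x_land=39.070, impact vy=-14.626
  bounce: vy ← 0.89·14.626 = 13.017
Arc 3: start y=0.000, vy=13.017 → t=2.657, apex=8.645, x_land=57.985, impact vy=-13.017
  bounce: vy ← 0.89·13.017 = 11.585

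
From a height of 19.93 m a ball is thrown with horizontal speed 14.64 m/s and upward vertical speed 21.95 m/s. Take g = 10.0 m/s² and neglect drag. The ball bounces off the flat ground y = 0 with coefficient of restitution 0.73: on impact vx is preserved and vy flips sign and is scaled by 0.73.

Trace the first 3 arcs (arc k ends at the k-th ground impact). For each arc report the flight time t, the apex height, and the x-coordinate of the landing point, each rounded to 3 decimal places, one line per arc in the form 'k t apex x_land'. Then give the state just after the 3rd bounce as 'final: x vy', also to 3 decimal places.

Arc 1: start y=19.930, vy=21.950 → t=5.162, apex=44.020, x_land=75.574, impact vy=-29.672
  bounce: vy ← 0.73·29.672 = 21.660
Arc 2: start y=0.000, vy=21.660 → t=4.332, apex=23.458, x_land=138.995, impact vy=-21.660
  bounce: vy ← 0.73·21.660 = 15.812
Arc 3: start y=0.000, vy=15.812 → t=3.162, apex=12.501, x_land=185.293, impact vy=-15.812
  bounce: vy ← 0.73·15.812 = 11.543

1 5.162 44.020 75.574
2 4.332 23.458 138.995
3 3.162 12.501 185.293
final: 185.293 11.543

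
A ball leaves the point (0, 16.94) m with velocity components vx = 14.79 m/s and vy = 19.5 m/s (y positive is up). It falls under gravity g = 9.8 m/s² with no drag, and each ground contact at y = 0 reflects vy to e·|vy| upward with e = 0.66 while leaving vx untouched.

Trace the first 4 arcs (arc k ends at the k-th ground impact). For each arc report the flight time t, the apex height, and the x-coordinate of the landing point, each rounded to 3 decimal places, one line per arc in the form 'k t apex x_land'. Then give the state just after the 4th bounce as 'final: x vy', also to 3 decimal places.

1 4.713 36.341 69.707
2 3.595 15.830 122.874
3 2.373 6.896 157.964
4 1.566 3.004 181.123
final: 181.123 5.064

Arc 1: start y=16.940, vy=19.500 → t=4.713, apex=36.341, x_land=69.707, impact vy=-26.688
  bounce: vy ← 0.66·26.688 = 17.614
Arc 2: start y=0.000, vy=17.614 → t=3.595, apex=15.830, x_land=122.874, impact vy=-17.614
  bounce: vy ← 0.66·17.614 = 11.625
Arc 3: start y=0.000, vy=11.625 → t=2.373, apex=6.896, x_land=157.964, impact vy=-11.625
  bounce: vy ← 0.66·11.625 = 7.673
Arc 4: start y=0.000, vy=7.673 → t=1.566, apex=3.004, x_land=181.123, impact vy=-7.673
  bounce: vy ← 0.66·7.673 = 5.064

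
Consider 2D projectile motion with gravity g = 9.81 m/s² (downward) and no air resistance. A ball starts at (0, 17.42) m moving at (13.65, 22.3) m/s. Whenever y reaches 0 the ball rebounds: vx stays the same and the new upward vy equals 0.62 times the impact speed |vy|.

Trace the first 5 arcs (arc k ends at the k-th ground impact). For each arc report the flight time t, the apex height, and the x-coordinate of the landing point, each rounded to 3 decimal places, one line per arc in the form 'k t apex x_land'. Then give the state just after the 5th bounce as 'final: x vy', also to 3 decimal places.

1 5.226 42.766 71.334
2 3.661 16.439 121.313
3 2.270 6.319 152.300
4 1.407 2.429 171.512
5 0.873 0.934 183.423
final: 183.423 2.654

Arc 1: start y=17.420, vy=22.300 → t=5.226, apex=42.766, x_land=71.334, impact vy=-28.967
  bounce: vy ← 0.62·28.967 = 17.959
Arc 2: start y=0.000, vy=17.959 → t=3.661, apex=16.439, x_land=121.313, impact vy=-17.959
  bounce: vy ← 0.62·17.959 = 11.135
Arc 3: start y=0.000, vy=11.135 → t=2.270, apex=6.319, x_land=152.300, impact vy=-11.135
  bounce: vy ← 0.62·11.135 = 6.904
Arc 4: start y=0.000, vy=6.904 → t=1.407, apex=2.429, x_land=171.512, impact vy=-6.904
  bounce: vy ← 0.62·6.904 = 4.280
Arc 5: start y=0.000, vy=4.280 → t=0.873, apex=0.934, x_land=183.423, impact vy=-4.280
  bounce: vy ← 0.62·4.280 = 2.654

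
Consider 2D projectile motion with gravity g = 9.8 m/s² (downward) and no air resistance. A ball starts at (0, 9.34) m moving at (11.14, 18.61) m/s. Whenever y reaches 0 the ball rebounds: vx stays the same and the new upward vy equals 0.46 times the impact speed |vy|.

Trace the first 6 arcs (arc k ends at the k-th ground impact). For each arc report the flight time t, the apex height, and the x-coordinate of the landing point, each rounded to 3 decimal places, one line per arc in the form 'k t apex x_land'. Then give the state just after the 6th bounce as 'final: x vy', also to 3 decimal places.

1 4.247 27.010 47.309
2 2.160 5.715 71.372
3 0.994 1.209 82.440
4 0.457 0.256 87.532
5 0.210 0.054 89.874
6 0.097 0.011 90.951
final: 90.951 0.218

Arc 1: start y=9.340, vy=18.610 → t=4.247, apex=27.010, x_land=47.309, impact vy=-23.009
  bounce: vy ← 0.46·23.009 = 10.584
Arc 2: start y=0.000, vy=10.584 → t=2.160, apex=5.715, x_land=71.372, impact vy=-10.584
  bounce: vy ← 0.46·10.584 = 4.869
Arc 3: start y=0.000, vy=4.869 → t=0.994, apex=1.209, x_land=82.440, impact vy=-4.869
  bounce: vy ← 0.46·4.869 = 2.240
Arc 4: start y=0.000, vy=2.240 → t=0.457, apex=0.256, x_land=87.532, impact vy=-2.240
  bounce: vy ← 0.46·2.240 = 1.030
Arc 5: start y=0.000, vy=1.030 → t=0.210, apex=0.054, x_land=89.874, impact vy=-1.030
  bounce: vy ← 0.46·1.030 = 0.474
Arc 6: start y=0.000, vy=0.474 → t=0.097, apex=0.011, x_land=90.951, impact vy=-0.474
  bounce: vy ← 0.46·0.474 = 0.218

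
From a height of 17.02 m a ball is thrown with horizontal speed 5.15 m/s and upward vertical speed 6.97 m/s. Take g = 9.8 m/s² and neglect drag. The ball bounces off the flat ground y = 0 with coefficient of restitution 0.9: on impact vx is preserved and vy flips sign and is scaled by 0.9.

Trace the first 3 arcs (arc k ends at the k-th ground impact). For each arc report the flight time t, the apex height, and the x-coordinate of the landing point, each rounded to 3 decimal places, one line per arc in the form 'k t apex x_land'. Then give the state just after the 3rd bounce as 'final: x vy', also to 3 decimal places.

1 2.706 19.499 13.936
2 3.591 15.794 32.428
3 3.232 12.793 49.071
final: 49.071 14.251

Arc 1: start y=17.020, vy=6.970 → t=2.706, apex=19.499, x_land=13.936, impact vy=-19.549
  bounce: vy ← 0.9·19.549 = 17.594
Arc 2: start y=0.000, vy=17.594 → t=3.591, apex=15.794, x_land=32.428, impact vy=-17.594
  bounce: vy ← 0.9·17.594 = 15.835
Arc 3: start y=0.000, vy=15.835 → t=3.232, apex=12.793, x_land=49.071, impact vy=-15.835
  bounce: vy ← 0.9·15.835 = 14.251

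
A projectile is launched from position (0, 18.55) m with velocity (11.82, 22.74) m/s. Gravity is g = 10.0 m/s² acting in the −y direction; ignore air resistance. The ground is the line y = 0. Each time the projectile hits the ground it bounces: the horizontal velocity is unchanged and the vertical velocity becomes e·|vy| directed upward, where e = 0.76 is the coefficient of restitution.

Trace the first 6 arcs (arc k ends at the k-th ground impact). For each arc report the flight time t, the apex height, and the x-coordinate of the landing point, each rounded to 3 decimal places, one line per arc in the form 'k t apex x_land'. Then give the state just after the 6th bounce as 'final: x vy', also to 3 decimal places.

1 5.254 44.405 62.104
2 4.530 25.649 115.646
3 3.443 14.815 156.337
4 2.616 8.557 187.263
5 1.988 4.942 210.767
6 1.511 2.855 228.630
final: 228.630 5.743

Arc 1: start y=18.550, vy=22.740 → t=5.254, apex=44.405, x_land=62.104, impact vy=-29.801
  bounce: vy ← 0.76·29.801 = 22.649
Arc 2: start y=0.000, vy=22.649 → t=4.530, apex=25.649, x_land=115.646, impact vy=-22.649
  bounce: vy ← 0.76·22.649 = 17.213
Arc 3: start y=0.000, vy=17.213 → t=3.443, apex=14.815, x_land=156.337, impact vy=-17.213
  bounce: vy ← 0.76·17.213 = 13.082
Arc 4: start y=0.000, vy=13.082 → t=2.616, apex=8.557, x_land=187.263, impact vy=-13.082
  bounce: vy ← 0.76·13.082 = 9.942
Arc 5: start y=0.000, vy=9.942 → t=1.988, apex=4.942, x_land=210.767, impact vy=-9.942
  bounce: vy ← 0.76·9.942 = 7.556
Arc 6: start y=0.000, vy=7.556 → t=1.511, apex=2.855, x_land=228.630, impact vy=-7.556
  bounce: vy ← 0.76·7.556 = 5.743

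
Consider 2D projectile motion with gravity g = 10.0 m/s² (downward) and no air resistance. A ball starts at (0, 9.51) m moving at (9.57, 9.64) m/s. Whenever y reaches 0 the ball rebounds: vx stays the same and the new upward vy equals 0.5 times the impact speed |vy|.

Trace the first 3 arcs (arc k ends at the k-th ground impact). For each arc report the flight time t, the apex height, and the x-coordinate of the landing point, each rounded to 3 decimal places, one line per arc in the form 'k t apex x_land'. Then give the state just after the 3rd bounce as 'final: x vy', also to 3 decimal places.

1 2.647 14.156 25.328
2 1.683 3.539 41.431
3 0.841 0.885 49.483
final: 49.483 2.103

Arc 1: start y=9.510, vy=9.640 → t=2.647, apex=14.156, x_land=25.328, impact vy=-16.826
  bounce: vy ← 0.5·16.826 = 8.413
Arc 2: start y=0.000, vy=8.413 → t=1.683, apex=3.539, x_land=41.431, impact vy=-8.413
  bounce: vy ← 0.5·8.413 = 4.207
Arc 3: start y=0.000, vy=4.207 → t=0.841, apex=0.885, x_land=49.483, impact vy=-4.207
  bounce: vy ← 0.5·4.207 = 2.103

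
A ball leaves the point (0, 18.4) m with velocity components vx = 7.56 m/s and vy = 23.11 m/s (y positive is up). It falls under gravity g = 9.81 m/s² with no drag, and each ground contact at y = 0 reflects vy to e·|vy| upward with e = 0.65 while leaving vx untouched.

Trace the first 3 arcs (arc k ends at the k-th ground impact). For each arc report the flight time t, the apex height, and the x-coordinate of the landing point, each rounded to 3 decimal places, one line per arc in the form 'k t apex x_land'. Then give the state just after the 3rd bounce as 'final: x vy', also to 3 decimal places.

1 5.405 45.621 40.866
2 3.965 19.275 70.838
3 2.577 8.144 90.321
final: 90.321 8.216

Arc 1: start y=18.400, vy=23.110 → t=5.405, apex=45.621, x_land=40.866, impact vy=-29.918
  bounce: vy ← 0.65·29.918 = 19.447
Arc 2: start y=0.000, vy=19.447 → t=3.965, apex=19.275, x_land=70.838, impact vy=-19.447
  bounce: vy ← 0.65·19.447 = 12.640
Arc 3: start y=0.000, vy=12.640 → t=2.577, apex=8.144, x_land=90.321, impact vy=-12.640
  bounce: vy ← 0.65·12.640 = 8.216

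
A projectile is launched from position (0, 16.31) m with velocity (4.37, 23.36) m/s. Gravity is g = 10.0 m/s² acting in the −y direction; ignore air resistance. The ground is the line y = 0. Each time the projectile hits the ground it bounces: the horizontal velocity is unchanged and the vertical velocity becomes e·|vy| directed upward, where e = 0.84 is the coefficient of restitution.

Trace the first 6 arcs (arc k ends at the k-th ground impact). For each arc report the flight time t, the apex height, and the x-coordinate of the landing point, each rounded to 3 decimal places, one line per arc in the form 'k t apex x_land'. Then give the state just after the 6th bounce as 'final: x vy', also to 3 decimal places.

Arc 1: start y=16.310, vy=23.360 → t=5.289, apex=43.594, x_land=23.112, impact vy=-29.528
  bounce: vy ← 0.84·29.528 = 24.803
Arc 2: start y=0.000, vy=24.803 → t=4.961, apex=30.760, x_land=44.790, impact vy=-24.803
  bounce: vy ← 0.84·24.803 = 20.835
Arc 3: start y=0.000, vy=20.835 → t=4.167, apex=21.704, x_land=63.000, impact vy=-20.835
  bounce: vy ← 0.84·20.835 = 17.501
Arc 4: start y=0.000, vy=17.501 → t=3.500, apex=15.315, x_land=78.296, impact vy=-17.501
  bounce: vy ← 0.84·17.501 = 14.701
Arc 5: start y=0.000, vy=14.701 → t=2.940, apex=10.806, x_land=91.144, impact vy=-14.701
  bounce: vy ← 0.84·14.701 = 12.349
Arc 6: start y=0.000, vy=12.349 → t=2.470, apex=7.625, x_land=101.937, impact vy=-12.349
  bounce: vy ← 0.84·12.349 = 10.373

1 5.289 43.594 23.112
2 4.961 30.760 44.790
3 4.167 21.704 63.000
4 3.500 15.315 78.296
5 2.940 10.806 91.144
6 2.470 7.625 101.937
final: 101.937 10.373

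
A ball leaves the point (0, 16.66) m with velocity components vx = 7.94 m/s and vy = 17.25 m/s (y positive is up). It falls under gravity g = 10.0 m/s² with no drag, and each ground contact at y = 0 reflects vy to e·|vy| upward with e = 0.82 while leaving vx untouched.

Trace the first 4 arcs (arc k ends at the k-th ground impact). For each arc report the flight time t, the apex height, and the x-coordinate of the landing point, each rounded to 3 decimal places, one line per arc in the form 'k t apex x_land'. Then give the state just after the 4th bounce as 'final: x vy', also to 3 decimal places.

Arc 1: start y=16.660, vy=17.250 → t=4.236, apex=31.538, x_land=33.638, impact vy=-25.115
  bounce: vy ← 0.82·25.115 = 20.594
Arc 2: start y=0.000, vy=20.594 → t=4.119, apex=21.206, x_land=66.342, impact vy=-20.594
  bounce: vy ← 0.82·20.594 = 16.887
Arc 3: start y=0.000, vy=16.887 → t=3.377, apex=14.259, x_land=93.159, impact vy=-16.887
  bounce: vy ← 0.82·16.887 = 13.848
Arc 4: start y=0.000, vy=13.848 → t=2.770, apex=9.588, x_land=115.149, impact vy=-13.848
  bounce: vy ← 0.82·13.848 = 11.355

1 4.236 31.538 33.638
2 4.119 21.206 66.342
3 3.377 14.259 93.159
4 2.770 9.588 115.149
final: 115.149 11.355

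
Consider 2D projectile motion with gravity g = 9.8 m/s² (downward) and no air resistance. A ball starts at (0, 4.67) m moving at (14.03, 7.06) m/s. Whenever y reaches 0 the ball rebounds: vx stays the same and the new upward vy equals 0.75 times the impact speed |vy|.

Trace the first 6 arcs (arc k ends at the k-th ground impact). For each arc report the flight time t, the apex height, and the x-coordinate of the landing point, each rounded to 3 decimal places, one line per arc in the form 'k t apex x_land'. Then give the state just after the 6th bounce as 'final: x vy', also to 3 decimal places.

1 1.934 7.213 27.130
2 1.820 4.057 52.663
3 1.365 2.282 71.813
4 1.024 1.284 86.176
5 0.768 0.722 96.948
6 0.576 0.406 105.027
final: 105.027 2.116

Arc 1: start y=4.670, vy=7.060 → t=1.934, apex=7.213, x_land=27.130, impact vy=-11.890
  bounce: vy ← 0.75·11.890 = 8.918
Arc 2: start y=0.000, vy=8.918 → t=1.820, apex=4.057, x_land=52.663, impact vy=-8.918
  bounce: vy ← 0.75·8.918 = 6.688
Arc 3: start y=0.000, vy=6.688 → t=1.365, apex=2.282, x_land=71.813, impact vy=-6.688
  bounce: vy ← 0.75·6.688 = 5.016
Arc 4: start y=0.000, vy=5.016 → t=1.024, apex=1.284, x_land=86.176, impact vy=-5.016
  bounce: vy ← 0.75·5.016 = 3.762
Arc 5: start y=0.000, vy=3.762 → t=0.768, apex=0.722, x_land=96.948, impact vy=-3.762
  bounce: vy ← 0.75·3.762 = 2.822
Arc 6: start y=0.000, vy=2.822 → t=0.576, apex=0.406, x_land=105.027, impact vy=-2.822
  bounce: vy ← 0.75·2.822 = 2.116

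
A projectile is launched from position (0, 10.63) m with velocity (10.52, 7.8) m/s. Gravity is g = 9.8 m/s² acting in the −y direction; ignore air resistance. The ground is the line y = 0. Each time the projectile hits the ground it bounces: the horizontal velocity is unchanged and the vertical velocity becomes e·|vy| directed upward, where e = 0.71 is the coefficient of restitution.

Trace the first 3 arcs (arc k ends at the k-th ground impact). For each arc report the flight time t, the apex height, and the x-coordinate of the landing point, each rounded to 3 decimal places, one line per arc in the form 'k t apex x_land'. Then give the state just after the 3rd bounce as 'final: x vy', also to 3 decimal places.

Arc 1: start y=10.630, vy=7.800 → t=2.470, apex=13.734, x_land=25.985, impact vy=-16.407
  bounce: vy ← 0.71·16.407 = 11.649
Arc 2: start y=0.000, vy=11.649 → t=2.377, apex=6.923, x_land=50.995, impact vy=-11.649
  bounce: vy ← 0.71·11.649 = 8.271
Arc 3: start y=0.000, vy=8.271 → t=1.688, apex=3.490, x_land=68.752, impact vy=-8.271
  bounce: vy ← 0.71·8.271 = 5.872

1 2.470 13.734 25.985
2 2.377 6.923 50.995
3 1.688 3.490 68.752
final: 68.752 5.872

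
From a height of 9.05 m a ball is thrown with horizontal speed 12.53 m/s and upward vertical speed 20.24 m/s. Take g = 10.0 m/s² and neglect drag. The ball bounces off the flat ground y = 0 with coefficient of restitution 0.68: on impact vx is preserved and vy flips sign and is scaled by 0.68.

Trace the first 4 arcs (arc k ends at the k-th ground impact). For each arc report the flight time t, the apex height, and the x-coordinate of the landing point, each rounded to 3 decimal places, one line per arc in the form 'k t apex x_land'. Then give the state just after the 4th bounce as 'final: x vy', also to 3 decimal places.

1 4.454 29.533 55.813
2 3.305 13.656 97.228
3 2.248 6.315 125.390
4 1.528 2.920 144.540
final: 144.540 5.196

Arc 1: start y=9.050, vy=20.240 → t=4.454, apex=29.533, x_land=55.813, impact vy=-24.303
  bounce: vy ← 0.68·24.303 = 16.526
Arc 2: start y=0.000, vy=16.526 → t=3.305, apex=13.656, x_land=97.228, impact vy=-16.526
  bounce: vy ← 0.68·16.526 = 11.238
Arc 3: start y=0.000, vy=11.238 → t=2.248, apex=6.315, x_land=125.390, impact vy=-11.238
  bounce: vy ← 0.68·11.238 = 7.642
Arc 4: start y=0.000, vy=7.642 → t=1.528, apex=2.920, x_land=144.540, impact vy=-7.642
  bounce: vy ← 0.68·7.642 = 5.196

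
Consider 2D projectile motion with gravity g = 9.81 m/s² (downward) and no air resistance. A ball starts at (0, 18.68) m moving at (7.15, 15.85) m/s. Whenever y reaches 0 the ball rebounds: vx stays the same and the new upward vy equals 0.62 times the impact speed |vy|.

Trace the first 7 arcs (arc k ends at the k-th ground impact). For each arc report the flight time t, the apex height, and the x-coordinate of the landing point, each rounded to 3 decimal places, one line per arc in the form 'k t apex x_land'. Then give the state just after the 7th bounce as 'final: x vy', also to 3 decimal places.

1 4.149 31.484 29.667
2 3.142 12.103 52.129
3 1.948 4.652 66.056
4 1.208 1.788 74.691
5 0.749 0.687 80.044
6 0.464 0.264 83.363
7 0.288 0.102 85.421
final: 85.421 0.875

Arc 1: start y=18.680, vy=15.850 → t=4.149, apex=31.484, x_land=29.667, impact vy=-24.854
  bounce: vy ← 0.62·24.854 = 15.410
Arc 2: start y=0.000, vy=15.410 → t=3.142, apex=12.103, x_land=52.129, impact vy=-15.410
  bounce: vy ← 0.62·15.410 = 9.554
Arc 3: start y=0.000, vy=9.554 → t=1.948, apex=4.652, x_land=66.056, impact vy=-9.554
  bounce: vy ← 0.62·9.554 = 5.923
Arc 4: start y=0.000, vy=5.923 → t=1.208, apex=1.788, x_land=74.691, impact vy=-5.923
  bounce: vy ← 0.62·5.923 = 3.673
Arc 5: start y=0.000, vy=3.673 → t=0.749, apex=0.687, x_land=80.044, impact vy=-3.673
  bounce: vy ← 0.62·3.673 = 2.277
Arc 6: start y=0.000, vy=2.277 → t=0.464, apex=0.264, x_land=83.363, impact vy=-2.277
  bounce: vy ← 0.62·2.277 = 1.412
Arc 7: start y=0.000, vy=1.412 → t=0.288, apex=0.102, x_land=85.421, impact vy=-1.412
  bounce: vy ← 0.62·1.412 = 0.875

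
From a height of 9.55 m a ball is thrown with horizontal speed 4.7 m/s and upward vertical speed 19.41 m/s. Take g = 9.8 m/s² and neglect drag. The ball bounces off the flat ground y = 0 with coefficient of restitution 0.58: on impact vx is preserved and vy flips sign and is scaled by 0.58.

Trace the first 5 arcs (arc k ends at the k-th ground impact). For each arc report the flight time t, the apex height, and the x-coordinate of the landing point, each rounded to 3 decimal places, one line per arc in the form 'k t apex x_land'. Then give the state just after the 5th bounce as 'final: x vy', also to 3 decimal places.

1 4.404 28.772 20.698
2 2.811 9.679 33.909
3 1.630 3.256 41.571
4 0.946 1.095 46.016
5 0.548 0.368 48.593
final: 48.593 1.559

Arc 1: start y=9.550, vy=19.410 → t=4.404, apex=28.772, x_land=20.698, impact vy=-23.747
  bounce: vy ← 0.58·23.747 = 13.773
Arc 2: start y=0.000, vy=13.773 → t=2.811, apex=9.679, x_land=33.909, impact vy=-13.773
  bounce: vy ← 0.58·13.773 = 7.989
Arc 3: start y=0.000, vy=7.989 → t=1.630, apex=3.256, x_land=41.571, impact vy=-7.989
  bounce: vy ← 0.58·7.989 = 4.633
Arc 4: start y=0.000, vy=4.633 → t=0.946, apex=1.095, x_land=46.016, impact vy=-4.633
  bounce: vy ← 0.58·4.633 = 2.687
Arc 5: start y=0.000, vy=2.687 → t=0.548, apex=0.368, x_land=48.593, impact vy=-2.687
  bounce: vy ← 0.58·2.687 = 1.559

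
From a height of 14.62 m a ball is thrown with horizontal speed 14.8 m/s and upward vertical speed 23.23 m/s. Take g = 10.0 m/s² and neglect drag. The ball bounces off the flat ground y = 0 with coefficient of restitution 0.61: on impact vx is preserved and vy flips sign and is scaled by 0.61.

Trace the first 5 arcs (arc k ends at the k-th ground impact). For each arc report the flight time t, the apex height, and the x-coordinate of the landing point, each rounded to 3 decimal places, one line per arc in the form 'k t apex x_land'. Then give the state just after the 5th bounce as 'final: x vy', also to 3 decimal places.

1 5.207 41.602 77.071
2 3.519 15.480 129.153
3 2.147 5.760 160.924
4 1.309 2.143 180.304
5 0.799 0.798 192.125
final: 192.125 2.436

Arc 1: start y=14.620, vy=23.230 → t=5.207, apex=41.602, x_land=77.071, impact vy=-28.845
  bounce: vy ← 0.61·28.845 = 17.595
Arc 2: start y=0.000, vy=17.595 → t=3.519, apex=15.480, x_land=129.153, impact vy=-17.595
  bounce: vy ← 0.61·17.595 = 10.733
Arc 3: start y=0.000, vy=10.733 → t=2.147, apex=5.760, x_land=160.924, impact vy=-10.733
  bounce: vy ← 0.61·10.733 = 6.547
Arc 4: start y=0.000, vy=6.547 → t=1.309, apex=2.143, x_land=180.304, impact vy=-6.547
  bounce: vy ← 0.61·6.547 = 3.994
Arc 5: start y=0.000, vy=3.994 → t=0.799, apex=0.798, x_land=192.125, impact vy=-3.994
  bounce: vy ← 0.61·3.994 = 2.436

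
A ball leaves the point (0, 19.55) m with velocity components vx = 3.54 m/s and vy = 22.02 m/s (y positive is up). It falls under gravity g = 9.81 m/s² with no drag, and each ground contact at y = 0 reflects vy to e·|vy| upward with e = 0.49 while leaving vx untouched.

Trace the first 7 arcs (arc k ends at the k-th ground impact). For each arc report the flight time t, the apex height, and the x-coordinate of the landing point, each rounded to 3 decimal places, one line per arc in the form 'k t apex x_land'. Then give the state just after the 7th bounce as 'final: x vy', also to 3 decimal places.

1 5.249 44.264 18.580
2 2.944 10.628 29.002
3 1.443 2.552 34.108
4 0.707 0.613 36.611
5 0.346 0.147 37.837
6 0.170 0.035 38.438
7 0.083 0.008 38.732
final: 38.732 0.200

Arc 1: start y=19.550, vy=22.020 → t=5.249, apex=44.264, x_land=18.580, impact vy=-29.469
  bounce: vy ← 0.49·29.469 = 14.440
Arc 2: start y=0.000, vy=14.440 → t=2.944, apex=10.628, x_land=29.002, impact vy=-14.440
  bounce: vy ← 0.49·14.440 = 7.076
Arc 3: start y=0.000, vy=7.076 → t=1.443, apex=2.552, x_land=34.108, impact vy=-7.076
  bounce: vy ← 0.49·7.076 = 3.467
Arc 4: start y=0.000, vy=3.467 → t=0.707, apex=0.613, x_land=36.611, impact vy=-3.467
  bounce: vy ← 0.49·3.467 = 1.699
Arc 5: start y=0.000, vy=1.699 → t=0.346, apex=0.147, x_land=37.837, impact vy=-1.699
  bounce: vy ← 0.49·1.699 = 0.832
Arc 6: start y=0.000, vy=0.832 → t=0.170, apex=0.035, x_land=38.438, impact vy=-0.832
  bounce: vy ← 0.49·0.832 = 0.408
Arc 7: start y=0.000, vy=0.408 → t=0.083, apex=0.008, x_land=38.732, impact vy=-0.408
  bounce: vy ← 0.49·0.408 = 0.200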